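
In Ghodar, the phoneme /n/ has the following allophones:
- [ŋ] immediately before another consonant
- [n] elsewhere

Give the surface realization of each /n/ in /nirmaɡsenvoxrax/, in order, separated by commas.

[n], [ŋ]

Occurrence 1 (position 1): no conditioning environment matches → elsewhere allophone [n].
Occurrence 2 (position 9): immediately before another consonant → [ŋ].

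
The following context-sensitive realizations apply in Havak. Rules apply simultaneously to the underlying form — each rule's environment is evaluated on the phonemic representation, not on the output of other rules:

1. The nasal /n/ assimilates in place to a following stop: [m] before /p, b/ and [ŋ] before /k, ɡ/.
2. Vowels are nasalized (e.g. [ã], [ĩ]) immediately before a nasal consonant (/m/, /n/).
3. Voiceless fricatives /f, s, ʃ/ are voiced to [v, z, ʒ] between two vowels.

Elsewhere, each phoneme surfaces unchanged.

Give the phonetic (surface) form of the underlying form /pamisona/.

/p/ stays [p].
/a/ meets the environment for rule 2 (before a nasal consonant) → [ã].
/m/ (between /a/ and /i/): no rule targets it → [m].
/i/ (between /m/ and /s/) fails the environment for rule 2, so it stays [i].
/s/ (between /i/ and /o/): between two vowels, so rule 3 applies → [z].
Rule 2 applies to /o/ (between /s/ and /n/: before a nasal consonant) → [õ].
/n/ (between /o/ and /a/): rule 1 targets it, but not before a labial or velar stop → unchanged [n].
/a/ (word-final): rule 2 targets it, but not before a nasal consonant → unchanged [a].

[pãmizõna]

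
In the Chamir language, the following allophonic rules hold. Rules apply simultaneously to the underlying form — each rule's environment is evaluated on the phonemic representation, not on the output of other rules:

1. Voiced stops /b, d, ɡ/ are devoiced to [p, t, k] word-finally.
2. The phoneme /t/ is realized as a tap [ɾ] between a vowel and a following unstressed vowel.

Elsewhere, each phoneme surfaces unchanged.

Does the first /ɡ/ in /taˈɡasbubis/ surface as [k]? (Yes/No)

No

/ɡ/ (between /a/ and /a/): rule 1 targets it, but not word-finally → unchanged [ɡ].
The actual realization is [ɡ], not [k].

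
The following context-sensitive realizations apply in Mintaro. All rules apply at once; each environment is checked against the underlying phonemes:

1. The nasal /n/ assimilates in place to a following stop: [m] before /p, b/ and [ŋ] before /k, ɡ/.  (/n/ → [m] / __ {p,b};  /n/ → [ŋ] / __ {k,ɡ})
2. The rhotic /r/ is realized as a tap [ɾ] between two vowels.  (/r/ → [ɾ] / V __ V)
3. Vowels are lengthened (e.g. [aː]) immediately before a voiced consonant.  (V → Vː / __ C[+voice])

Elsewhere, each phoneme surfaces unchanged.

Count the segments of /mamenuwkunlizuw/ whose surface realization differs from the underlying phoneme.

6

Segments that undergo a rule: /a/ → [aː] (rule 3); /e/ → [eː] (rule 3); /u/ → [uː] (rule 3); /u/ → [uː] (rule 3); /i/ → [iː] (rule 3); /u/ → [uː] (rule 3).
All other segments surface unchanged.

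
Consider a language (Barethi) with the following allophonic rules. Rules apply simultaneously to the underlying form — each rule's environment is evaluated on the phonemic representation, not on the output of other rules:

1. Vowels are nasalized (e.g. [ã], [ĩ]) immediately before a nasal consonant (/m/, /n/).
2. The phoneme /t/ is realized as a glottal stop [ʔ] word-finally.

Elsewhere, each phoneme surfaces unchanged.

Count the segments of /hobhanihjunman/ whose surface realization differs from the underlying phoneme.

Segments that undergo a rule: /a/ → [ã] (rule 1); /u/ → [ũ] (rule 1); /a/ → [ã] (rule 1).
All other segments surface unchanged.

3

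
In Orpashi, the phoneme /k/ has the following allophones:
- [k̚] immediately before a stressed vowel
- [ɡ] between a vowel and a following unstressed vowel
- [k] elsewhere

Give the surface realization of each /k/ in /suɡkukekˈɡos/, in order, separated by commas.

Occurrence 1 (position 4): no conditioning environment matches → elsewhere allophone [k].
Occurrence 2 (position 6): between a vowel and a following unstressed vowel → [ɡ].
Occurrence 3 (position 8): no conditioning environment matches → elsewhere allophone [k].

[k], [ɡ], [k]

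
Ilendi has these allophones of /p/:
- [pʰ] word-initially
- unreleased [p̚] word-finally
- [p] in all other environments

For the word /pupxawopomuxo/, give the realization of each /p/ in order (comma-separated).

[pʰ], [p], [p]

Occurrence 1 (position 1): word-initially → [pʰ].
Occurrence 2 (position 3): no conditioning environment matches → elsewhere allophone [p].
Occurrence 3 (position 8): no conditioning environment matches → elsewhere allophone [p].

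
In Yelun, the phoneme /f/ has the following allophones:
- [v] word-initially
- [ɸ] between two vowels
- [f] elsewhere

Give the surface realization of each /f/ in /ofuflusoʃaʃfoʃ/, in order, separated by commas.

Occurrence 1 (position 2): between two vowels → [ɸ].
Occurrence 2 (position 4): no conditioning environment matches → elsewhere allophone [f].
Occurrence 3 (position 12): no conditioning environment matches → elsewhere allophone [f].

[ɸ], [f], [f]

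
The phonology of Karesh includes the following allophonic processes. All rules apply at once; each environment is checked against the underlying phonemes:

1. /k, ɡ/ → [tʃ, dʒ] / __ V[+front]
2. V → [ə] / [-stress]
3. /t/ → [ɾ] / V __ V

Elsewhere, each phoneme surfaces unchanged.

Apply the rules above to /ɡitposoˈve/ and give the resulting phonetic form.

/ɡ/ (word-initial): before a front vowel, so rule 1 applies → [dʒ].
Rule 2 applies to /i/ (between /ɡ/ and /t/: in an unstressed syllable) → [ə].
/t/ (between /i/ and /p/) is in the target of rule 3 but the environment (between two vowels) is not met → [t].
/p/ (between /t/ and /o/): no rule targets it → [p].
/o/ (between /p/ and /s/): in an unstressed syllable, so rule 2 applies → [ə].
/s/ — not in any rule's target class → [s].
/o/ (between /s/ and /v/) occurs in an unstressed syllable → [ə] by rule 2.
/v/ — not in any rule's target class → [v].
/e/ (word-final) fails the environment for rule 2, so it stays [e].

[dʒətpəsəˈve]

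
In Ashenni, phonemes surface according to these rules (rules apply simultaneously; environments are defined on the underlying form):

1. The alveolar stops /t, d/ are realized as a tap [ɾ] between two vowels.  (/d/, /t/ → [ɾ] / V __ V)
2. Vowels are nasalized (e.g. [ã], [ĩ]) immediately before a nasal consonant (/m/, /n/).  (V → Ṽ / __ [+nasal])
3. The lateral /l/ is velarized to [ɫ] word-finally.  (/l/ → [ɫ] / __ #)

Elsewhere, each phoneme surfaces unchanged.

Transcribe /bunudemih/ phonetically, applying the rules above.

[bũnuɾẽmih]

/b/ stays [b].
/u/ — between /b/ and /n/, before a nasal consonant — surfaces as [ũ] (rule 2).
/n/ — not in any rule's target class → [n].
/u/ (between /n/ and /d/) fails the environment for rule 2, so it stays [u].
/d/ (between /u/ and /e/): between two vowels, so rule 1 applies → [ɾ].
/e/ — between /d/ and /m/, before a nasal consonant — surfaces as [ẽ] (rule 2).
/m/ (between /e/ and /i/): no rule targets it → [m].
/i/ (between /m/ and /h/): rule 2 targets it, but not before a nasal consonant → unchanged [i].
/h/ (word-final): no rule targets it → [h].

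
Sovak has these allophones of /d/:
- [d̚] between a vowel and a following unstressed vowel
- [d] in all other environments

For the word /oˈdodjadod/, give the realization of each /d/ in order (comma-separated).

[d], [d], [d̚], [d]

Occurrence 1 (position 2): no conditioning environment matches → elsewhere allophone [d].
Occurrence 2 (position 4): no conditioning environment matches → elsewhere allophone [d].
Occurrence 3 (position 7): between a vowel and a following unstressed vowel → [d̚].
Occurrence 4 (position 9): no conditioning environment matches → elsewhere allophone [d].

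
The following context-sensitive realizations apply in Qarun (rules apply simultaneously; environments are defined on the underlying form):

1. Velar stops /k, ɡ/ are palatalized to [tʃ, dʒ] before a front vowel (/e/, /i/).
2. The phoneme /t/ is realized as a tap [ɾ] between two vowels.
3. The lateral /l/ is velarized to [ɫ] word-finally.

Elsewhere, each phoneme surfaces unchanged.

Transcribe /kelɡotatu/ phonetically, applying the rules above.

/k/ meets the environment for rule 1 (before a front vowel) → [tʃ].
/l/ (between /e/ and /ɡ/): rule 3 targets it, but not word-finally → unchanged [l].
/ɡ/ (between /l/ and /o/) fails the environment for rule 1, so it stays [ɡ].
/t/ meets the environment for rule 2 (between two vowels) → [ɾ].
/t/ meets the environment for rule 2 (between two vowels) → [ɾ].

[tʃelɡoɾaɾu]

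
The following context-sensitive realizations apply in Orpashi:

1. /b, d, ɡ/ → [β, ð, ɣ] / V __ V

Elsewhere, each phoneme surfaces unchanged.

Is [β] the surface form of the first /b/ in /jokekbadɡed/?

No

/b/ (between /k/ and /a/) is in the target of rule 1 but the environment (between two vowels) is not met → [b].
The actual realization is [b], not [β].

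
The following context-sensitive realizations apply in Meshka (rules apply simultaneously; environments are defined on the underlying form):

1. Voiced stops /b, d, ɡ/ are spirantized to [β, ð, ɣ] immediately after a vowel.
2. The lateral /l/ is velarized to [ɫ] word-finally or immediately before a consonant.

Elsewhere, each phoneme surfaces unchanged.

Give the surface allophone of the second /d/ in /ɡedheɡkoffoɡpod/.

[ð]

/d/ (word-final): immediately after a vowel, so rule 1 applies → [ð].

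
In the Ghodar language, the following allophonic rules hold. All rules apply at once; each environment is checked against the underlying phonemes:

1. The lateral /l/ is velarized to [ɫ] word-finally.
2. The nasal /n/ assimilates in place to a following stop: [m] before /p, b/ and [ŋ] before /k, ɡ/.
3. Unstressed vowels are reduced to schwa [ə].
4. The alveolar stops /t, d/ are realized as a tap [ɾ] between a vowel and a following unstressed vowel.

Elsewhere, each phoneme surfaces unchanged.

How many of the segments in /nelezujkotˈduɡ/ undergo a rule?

4

Segments that undergo a rule: /e/ → [ə] (rule 3); /e/ → [ə] (rule 3); /u/ → [ə] (rule 3); /o/ → [ə] (rule 3).
All other segments surface unchanged.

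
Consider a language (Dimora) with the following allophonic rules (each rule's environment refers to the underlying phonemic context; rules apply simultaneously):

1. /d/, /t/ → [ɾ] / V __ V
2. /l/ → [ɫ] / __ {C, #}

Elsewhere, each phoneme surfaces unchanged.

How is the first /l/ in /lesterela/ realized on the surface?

[l]

/l/ — word-initial; rule 2 does not apply here → [l].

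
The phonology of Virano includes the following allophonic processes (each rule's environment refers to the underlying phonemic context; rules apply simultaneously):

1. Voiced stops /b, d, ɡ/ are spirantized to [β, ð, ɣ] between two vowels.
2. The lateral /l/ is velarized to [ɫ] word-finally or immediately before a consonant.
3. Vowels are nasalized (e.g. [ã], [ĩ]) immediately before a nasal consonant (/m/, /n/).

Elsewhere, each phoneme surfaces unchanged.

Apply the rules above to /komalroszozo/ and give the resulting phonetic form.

/k/ (word-initial) is unaffected → [k].
/o/ meets the environment for rule 3 (before a nasal consonant) → [õ].
/m/ — not in any rule's target class → [m].
/a/ (between /m/ and /l/) is in the target of rule 3 but the environment (before a nasal consonant) is not met → [a].
/l/ (between /a/ and /r/) occurs word-finally or immediately before a consonant → [ɫ] by rule 2.
/r/ stays [r].
/o/ (between /r/ and /s/) is in the target of rule 3 but the environment (before a nasal consonant) is not met → [o].
/s/ stays [s].
/z/ — not in any rule's target class → [z].
/o/ (between /z/ and /z/) is in the target of rule 3 but the environment (before a nasal consonant) is not met → [o].
/z/ (between /o/ and /o/): no rule targets it → [z].
/o/ (word-final): rule 3 targets it, but not before a nasal consonant → unchanged [o].

[kõmaɫroszozo]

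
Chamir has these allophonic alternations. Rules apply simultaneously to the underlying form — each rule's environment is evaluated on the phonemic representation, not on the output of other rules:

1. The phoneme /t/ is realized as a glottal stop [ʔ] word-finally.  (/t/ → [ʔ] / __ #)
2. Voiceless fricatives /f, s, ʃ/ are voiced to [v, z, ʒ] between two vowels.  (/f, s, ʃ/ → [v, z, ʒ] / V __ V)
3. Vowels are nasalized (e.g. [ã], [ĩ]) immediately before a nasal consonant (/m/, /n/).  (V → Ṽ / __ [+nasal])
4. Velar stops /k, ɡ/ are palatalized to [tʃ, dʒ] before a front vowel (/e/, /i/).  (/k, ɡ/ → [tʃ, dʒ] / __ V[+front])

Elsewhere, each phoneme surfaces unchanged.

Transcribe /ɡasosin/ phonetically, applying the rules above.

/ɡ/ (word-initial): rule 4 targets it, but not before a front vowel → unchanged [ɡ].
/a/ — between /ɡ/ and /s/; rule 3 does not apply here → [a].
Rule 2 applies to /s/ (between /a/ and /o/: between two vowels) → [z].
/o/ (between /s/ and /s/): rule 3 targets it, but not before a nasal consonant → unchanged [o].
/s/ meets the environment for rule 2 (between two vowels) → [z].
/i/ (between /s/ and /n/) occurs before a nasal consonant → [ĩ] by rule 3.

[ɡazozĩn]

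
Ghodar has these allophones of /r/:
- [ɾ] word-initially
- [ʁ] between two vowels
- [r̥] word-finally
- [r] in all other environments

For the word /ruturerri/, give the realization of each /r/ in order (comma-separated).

[ɾ], [ʁ], [r], [r]

Occurrence 1 (position 1): word-initially → [ɾ].
Occurrence 2 (position 5): between two vowels → [ʁ].
Occurrence 3 (position 7): no conditioning environment matches → elsewhere allophone [r].
Occurrence 4 (position 8): no conditioning environment matches → elsewhere allophone [r].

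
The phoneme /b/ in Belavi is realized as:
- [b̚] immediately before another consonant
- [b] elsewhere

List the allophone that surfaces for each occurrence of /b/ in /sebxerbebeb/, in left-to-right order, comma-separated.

Occurrence 1 (position 3): immediately before another consonant → [b̚].
Occurrence 2 (position 7): no conditioning environment matches → elsewhere allophone [b].
Occurrence 3 (position 9): no conditioning environment matches → elsewhere allophone [b].
Occurrence 4 (position 11): no conditioning environment matches → elsewhere allophone [b].

[b̚], [b], [b], [b]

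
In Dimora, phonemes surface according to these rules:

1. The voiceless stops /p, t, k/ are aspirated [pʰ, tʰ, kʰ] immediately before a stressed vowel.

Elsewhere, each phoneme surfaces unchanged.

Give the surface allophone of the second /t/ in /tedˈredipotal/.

/t/ (between /o/ and /a/) is in the target of rule 1 but the environment (immediately before a stressed vowel) is not met → [t].

[t]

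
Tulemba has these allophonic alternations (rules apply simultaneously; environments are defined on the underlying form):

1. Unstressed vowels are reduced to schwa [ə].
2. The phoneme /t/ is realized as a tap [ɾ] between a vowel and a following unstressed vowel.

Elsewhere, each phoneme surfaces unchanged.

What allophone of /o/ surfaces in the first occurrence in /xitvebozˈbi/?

/o/ (between /b/ and /z/): in an unstressed syllable, so rule 1 applies → [ə].

[ə]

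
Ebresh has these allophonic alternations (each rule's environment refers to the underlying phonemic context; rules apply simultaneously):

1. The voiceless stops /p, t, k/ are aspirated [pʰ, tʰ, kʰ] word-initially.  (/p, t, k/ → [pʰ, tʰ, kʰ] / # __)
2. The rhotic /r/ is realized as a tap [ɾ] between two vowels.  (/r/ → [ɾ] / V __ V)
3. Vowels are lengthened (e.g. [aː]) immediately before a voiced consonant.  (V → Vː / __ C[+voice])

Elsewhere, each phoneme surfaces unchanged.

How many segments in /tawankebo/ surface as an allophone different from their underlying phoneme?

Segments that undergo a rule: /t/ → [tʰ] (rule 1); /a/ → [aː] (rule 3); /a/ → [aː] (rule 3); /e/ → [eː] (rule 3).
All other segments surface unchanged.

4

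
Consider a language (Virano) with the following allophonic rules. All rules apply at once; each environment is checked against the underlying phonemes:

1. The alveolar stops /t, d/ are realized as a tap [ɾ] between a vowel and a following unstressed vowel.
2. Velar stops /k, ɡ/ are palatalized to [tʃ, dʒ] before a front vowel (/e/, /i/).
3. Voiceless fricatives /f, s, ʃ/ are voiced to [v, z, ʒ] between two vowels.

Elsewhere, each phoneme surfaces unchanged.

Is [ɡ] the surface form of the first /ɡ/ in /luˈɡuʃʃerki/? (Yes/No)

Yes

/ɡ/ — between /u/ and /u/; rule 2 does not apply here → [ɡ].
The actual realization is [ɡ], which matches [ɡ].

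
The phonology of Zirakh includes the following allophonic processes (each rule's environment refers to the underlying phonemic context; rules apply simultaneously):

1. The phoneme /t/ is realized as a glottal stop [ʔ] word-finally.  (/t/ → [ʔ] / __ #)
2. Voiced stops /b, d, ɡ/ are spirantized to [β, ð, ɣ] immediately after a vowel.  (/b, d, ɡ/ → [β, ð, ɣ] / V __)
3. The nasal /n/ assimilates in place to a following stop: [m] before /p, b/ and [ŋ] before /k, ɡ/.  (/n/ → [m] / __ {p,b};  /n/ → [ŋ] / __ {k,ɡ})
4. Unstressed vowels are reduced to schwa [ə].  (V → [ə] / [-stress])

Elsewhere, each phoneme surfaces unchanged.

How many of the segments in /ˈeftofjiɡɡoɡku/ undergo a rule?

Segments that undergo a rule: /o/ → [ə] (rule 4); /i/ → [ə] (rule 4); /ɡ/ → [ɣ] (rule 2); /o/ → [ə] (rule 4); /ɡ/ → [ɣ] (rule 2); /u/ → [ə] (rule 4).
All other segments surface unchanged.

6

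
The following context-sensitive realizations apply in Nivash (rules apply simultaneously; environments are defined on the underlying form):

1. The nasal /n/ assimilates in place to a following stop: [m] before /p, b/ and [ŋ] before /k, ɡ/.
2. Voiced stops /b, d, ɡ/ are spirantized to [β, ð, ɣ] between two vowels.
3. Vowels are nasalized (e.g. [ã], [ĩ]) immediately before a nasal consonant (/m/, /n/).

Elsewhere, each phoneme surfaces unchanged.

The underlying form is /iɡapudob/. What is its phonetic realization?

[iɣapuðob]

/i/ (word-initial) fails the environment for rule 3, so it stays [i].
Rule 2 applies to /ɡ/ (between /i/ and /a/: between two vowels) → [ɣ].
/a/ — between /ɡ/ and /p/; rule 3 does not apply here → [a].
/p/ (between /a/ and /u/): no rule targets it → [p].
/u/ — between /p/ and /d/; rule 3 does not apply here → [u].
/d/ (between /u/ and /o/) occurs between two vowels → [ð] by rule 2.
/o/ — between /d/ and /b/; rule 3 does not apply here → [o].
/b/ (word-final): rule 2 targets it, but not between two vowels → unchanged [b].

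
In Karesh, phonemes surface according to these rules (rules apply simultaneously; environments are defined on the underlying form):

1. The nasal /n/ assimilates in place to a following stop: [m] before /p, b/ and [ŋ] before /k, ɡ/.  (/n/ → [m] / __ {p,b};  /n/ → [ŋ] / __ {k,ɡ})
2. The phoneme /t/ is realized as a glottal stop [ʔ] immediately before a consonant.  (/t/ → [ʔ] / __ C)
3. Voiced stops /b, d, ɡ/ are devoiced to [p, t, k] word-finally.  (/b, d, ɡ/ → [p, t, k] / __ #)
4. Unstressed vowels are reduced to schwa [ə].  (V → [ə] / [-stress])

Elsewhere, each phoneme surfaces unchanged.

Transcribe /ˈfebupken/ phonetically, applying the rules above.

[ˈfebəpkən]

/e/ (between /f/ and /b/) is in the target of rule 4 but the environment (in an unstressed syllable) is not met → [e].
/b/ (between /e/ and /u/) is in the target of rule 3 but the environment (word-finally) is not met → [b].
Rule 4 applies to /u/ (between /b/ and /p/: in an unstressed syllable) → [ə].
/e/ (between /k/ and /n/) occurs in an unstressed syllable → [ə] by rule 4.
/n/ (word-final) fails the environment for rule 1, so it stays [n].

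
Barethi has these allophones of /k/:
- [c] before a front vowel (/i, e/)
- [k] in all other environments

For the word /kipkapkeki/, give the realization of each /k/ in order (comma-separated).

[c], [k], [c], [c]

Occurrence 1 (position 1): before a front vowel → [c].
Occurrence 2 (position 4): no conditioning environment matches → elsewhere allophone [k].
Occurrence 3 (position 7): before a front vowel → [c].
Occurrence 4 (position 9): before a front vowel → [c].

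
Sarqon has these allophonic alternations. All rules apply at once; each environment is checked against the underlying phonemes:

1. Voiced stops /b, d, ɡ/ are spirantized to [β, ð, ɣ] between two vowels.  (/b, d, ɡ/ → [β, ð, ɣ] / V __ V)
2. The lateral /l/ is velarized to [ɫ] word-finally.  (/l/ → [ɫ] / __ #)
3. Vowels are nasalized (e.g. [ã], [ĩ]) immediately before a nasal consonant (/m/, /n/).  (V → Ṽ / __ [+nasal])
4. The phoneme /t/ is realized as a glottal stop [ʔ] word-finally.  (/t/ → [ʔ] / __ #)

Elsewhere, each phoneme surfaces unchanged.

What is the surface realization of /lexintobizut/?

/l/ (word-initial) fails the environment for rule 2, so it stays [l].
/e/ — between /l/ and /x/; rule 3 does not apply here → [e].
/x/ (between /e/ and /i/) is unaffected → [x].
/i/ (between /x/ and /n/): before a nasal consonant, so rule 3 applies → [ĩ].
/n/ — not in any rule's target class → [n].
/t/ (between /n/ and /o/) fails the environment for rule 4, so it stays [t].
/o/ — between /t/ and /b/; rule 3 does not apply here → [o].
/b/ — between /o/ and /i/, between two vowels — surfaces as [β] (rule 1).
/i/ (between /b/ and /z/) is in the target of rule 3 but the environment (before a nasal consonant) is not met → [i].
/z/ — not in any rule's target class → [z].
/u/ — between /z/ and /t/; rule 3 does not apply here → [u].
/t/ — word-final, word-finally — surfaces as [ʔ] (rule 4).

[lexĩntoβizuʔ]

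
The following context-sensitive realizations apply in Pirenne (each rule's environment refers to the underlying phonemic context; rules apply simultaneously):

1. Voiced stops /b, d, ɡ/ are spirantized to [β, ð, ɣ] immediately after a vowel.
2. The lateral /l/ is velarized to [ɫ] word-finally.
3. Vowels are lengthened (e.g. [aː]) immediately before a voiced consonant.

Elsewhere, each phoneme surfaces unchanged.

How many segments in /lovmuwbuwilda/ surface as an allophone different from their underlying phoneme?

Segments that undergo a rule: /o/ → [oː] (rule 3); /u/ → [uː] (rule 3); /u/ → [uː] (rule 3); /i/ → [iː] (rule 3).
All other segments surface unchanged.

4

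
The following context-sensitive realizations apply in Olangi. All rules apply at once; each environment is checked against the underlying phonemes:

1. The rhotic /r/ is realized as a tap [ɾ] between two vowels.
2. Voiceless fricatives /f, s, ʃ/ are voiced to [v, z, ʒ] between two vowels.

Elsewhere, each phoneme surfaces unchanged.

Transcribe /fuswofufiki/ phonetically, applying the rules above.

/f/ — word-initial; rule 2 does not apply here → [f].
/u/ — not in any rule's target class → [u].
/s/ (between /u/ and /w/) is in the target of rule 2 but the environment (between two vowels) is not met → [s].
/w/ (between /s/ and /o/): no rule targets it → [w].
/o/ (between /w/ and /f/) is unaffected → [o].
/f/ — between /o/ and /u/, between two vowels — surfaces as [v] (rule 2).
/u/ (between /f/ and /f/): no rule targets it → [u].
/f/ meets the environment for rule 2 (between two vowels) → [v].
/i/ (between /f/ and /k/): no rule targets it → [i].
/k/ (between /i/ and /i/) is unaffected → [k].
/i/ (word-final) is unaffected → [i].

[fuswovuviki]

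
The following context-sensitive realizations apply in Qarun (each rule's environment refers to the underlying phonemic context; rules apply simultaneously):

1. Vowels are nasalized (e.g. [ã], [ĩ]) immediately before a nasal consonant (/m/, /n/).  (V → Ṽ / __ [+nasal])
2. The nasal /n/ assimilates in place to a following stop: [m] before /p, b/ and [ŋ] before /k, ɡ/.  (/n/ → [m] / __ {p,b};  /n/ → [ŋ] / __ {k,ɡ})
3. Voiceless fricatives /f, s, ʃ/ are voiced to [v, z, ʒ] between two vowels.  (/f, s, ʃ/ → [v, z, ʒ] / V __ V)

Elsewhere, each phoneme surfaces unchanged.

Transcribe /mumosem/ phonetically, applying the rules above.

[mũmozẽm]

/m/ — not in any rule's target class → [m].
/u/ meets the environment for rule 1 (before a nasal consonant) → [ũ].
/m/ (between /u/ and /o/): no rule targets it → [m].
/o/ (between /m/ and /s/) is in the target of rule 1 but the environment (before a nasal consonant) is not met → [o].
/s/ (between /o/ and /e/): between two vowels, so rule 3 applies → [z].
/e/ (between /s/ and /m/) occurs before a nasal consonant → [ẽ] by rule 1.
/m/ stays [m].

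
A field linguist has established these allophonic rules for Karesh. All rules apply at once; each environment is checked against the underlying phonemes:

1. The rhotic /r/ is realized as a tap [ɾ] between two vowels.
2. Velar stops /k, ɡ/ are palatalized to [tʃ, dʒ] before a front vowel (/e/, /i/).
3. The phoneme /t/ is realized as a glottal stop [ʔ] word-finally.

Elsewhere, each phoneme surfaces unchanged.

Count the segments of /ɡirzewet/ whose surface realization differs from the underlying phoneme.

Segments that undergo a rule: /ɡ/ → [dʒ] (rule 2); /t/ → [ʔ] (rule 3).
All other segments surface unchanged.

2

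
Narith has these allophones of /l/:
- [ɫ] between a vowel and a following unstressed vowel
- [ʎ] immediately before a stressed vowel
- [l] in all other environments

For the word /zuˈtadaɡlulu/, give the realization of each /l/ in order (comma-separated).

[l], [ɫ]

Occurrence 1 (position 8): no conditioning environment matches → elsewhere allophone [l].
Occurrence 2 (position 10): between a vowel and a following unstressed vowel → [ɫ].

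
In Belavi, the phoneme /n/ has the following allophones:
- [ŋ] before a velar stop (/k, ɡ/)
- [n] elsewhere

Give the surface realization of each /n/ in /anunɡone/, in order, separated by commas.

[n], [ŋ], [n]

Occurrence 1 (position 2): no conditioning environment matches → elsewhere allophone [n].
Occurrence 2 (position 4): before a velar stop → [ŋ].
Occurrence 3 (position 7): no conditioning environment matches → elsewhere allophone [n].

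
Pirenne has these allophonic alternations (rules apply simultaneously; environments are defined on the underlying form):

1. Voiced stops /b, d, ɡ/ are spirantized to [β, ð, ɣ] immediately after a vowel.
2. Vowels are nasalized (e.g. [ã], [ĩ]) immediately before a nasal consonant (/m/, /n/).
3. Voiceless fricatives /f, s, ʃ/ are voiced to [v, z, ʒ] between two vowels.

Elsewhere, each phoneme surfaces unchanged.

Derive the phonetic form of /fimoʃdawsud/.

/f/ (word-initial): rule 3 targets it, but not between two vowels → unchanged [f].
Rule 2 applies to /i/ (between /f/ and /m/: before a nasal consonant) → [ĩ].
/m/ — not in any rule's target class → [m].
/o/ (between /m/ and /ʃ/) is in the target of rule 2 but the environment (before a nasal consonant) is not met → [o].
/ʃ/ (between /o/ and /d/) is in the target of rule 3 but the environment (between two vowels) is not met → [ʃ].
/d/ (between /ʃ/ and /a/): rule 1 targets it, but not immediately after a vowel → unchanged [d].
/a/ (between /d/ and /w/) is in the target of rule 2 but the environment (before a nasal consonant) is not met → [a].
/w/ stays [w].
/s/ — between /w/ and /u/; rule 3 does not apply here → [s].
/u/ — between /s/ and /d/; rule 2 does not apply here → [u].
Rule 1 applies to /d/ (word-final: immediately after a vowel) → [ð].

[fĩmoʃdawsuð]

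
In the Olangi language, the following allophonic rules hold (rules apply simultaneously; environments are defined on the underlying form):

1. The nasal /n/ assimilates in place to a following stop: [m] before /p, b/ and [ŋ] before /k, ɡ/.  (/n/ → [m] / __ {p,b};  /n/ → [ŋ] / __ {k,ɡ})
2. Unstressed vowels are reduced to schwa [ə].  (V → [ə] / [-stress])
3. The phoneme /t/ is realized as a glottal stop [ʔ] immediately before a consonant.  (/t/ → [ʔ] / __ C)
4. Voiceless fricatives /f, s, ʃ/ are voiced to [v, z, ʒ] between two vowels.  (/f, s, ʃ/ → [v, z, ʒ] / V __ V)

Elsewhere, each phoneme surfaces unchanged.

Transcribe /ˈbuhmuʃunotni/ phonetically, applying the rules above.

[ˈbuhməʒənəʔnə]

/b/ — not in any rule's target class → [b].
/u/ (between /b/ and /h/) is in the target of rule 2 but the environment (in an unstressed syllable) is not met → [u].
/h/ — not in any rule's target class → [h].
/m/ stays [m].
/u/ (between /m/ and /ʃ/) occurs in an unstressed syllable → [ə] by rule 2.
/ʃ/ (between /u/ and /u/): between two vowels, so rule 4 applies → [ʒ].
/u/ — between /ʃ/ and /n/, in an unstressed syllable — surfaces as [ə] (rule 2).
/n/ — between /u/ and /o/; rule 1 does not apply here → [n].
/o/ meets the environment for rule 2 (in an unstressed syllable) → [ə].
/t/ meets the environment for rule 3 (immediately before a consonant) → [ʔ].
/n/ (between /t/ and /i/): rule 1 targets it, but not before a labial or velar stop → unchanged [n].
/i/ (word-final) occurs in an unstressed syllable → [ə] by rule 2.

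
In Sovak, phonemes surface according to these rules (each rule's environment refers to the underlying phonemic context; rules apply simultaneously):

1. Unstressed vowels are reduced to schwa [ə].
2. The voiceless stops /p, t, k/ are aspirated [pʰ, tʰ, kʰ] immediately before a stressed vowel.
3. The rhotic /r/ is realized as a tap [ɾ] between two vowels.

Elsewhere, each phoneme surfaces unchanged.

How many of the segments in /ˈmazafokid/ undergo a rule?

3

Segments that undergo a rule: /a/ → [ə] (rule 1); /o/ → [ə] (rule 1); /i/ → [ə] (rule 1).
All other segments surface unchanged.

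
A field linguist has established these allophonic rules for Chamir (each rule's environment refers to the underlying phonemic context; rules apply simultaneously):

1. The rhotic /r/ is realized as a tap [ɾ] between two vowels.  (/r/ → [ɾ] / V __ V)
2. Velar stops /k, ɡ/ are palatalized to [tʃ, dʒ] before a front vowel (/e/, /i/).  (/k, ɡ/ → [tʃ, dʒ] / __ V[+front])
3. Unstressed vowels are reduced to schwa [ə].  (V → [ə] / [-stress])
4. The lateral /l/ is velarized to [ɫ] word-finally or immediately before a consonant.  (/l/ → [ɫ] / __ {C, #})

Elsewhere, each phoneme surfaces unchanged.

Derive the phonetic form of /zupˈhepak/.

[zəpˈhepək]

/u/ — between /z/ and /p/, in an unstressed syllable — surfaces as [ə] (rule 3).
/e/ (between /h/ and /p/) is in the target of rule 3 but the environment (in an unstressed syllable) is not met → [e].
/a/ (between /p/ and /k/): in an unstressed syllable, so rule 3 applies → [ə].
/k/ — word-final; rule 2 does not apply here → [k].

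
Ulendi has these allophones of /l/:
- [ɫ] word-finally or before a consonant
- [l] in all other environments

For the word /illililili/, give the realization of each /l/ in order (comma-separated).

[ɫ], [l], [l], [l], [l]

Occurrence 1 (position 2): word-finally or before a consonant → [ɫ].
Occurrence 2 (position 3): no conditioning environment matches → elsewhere allophone [l].
Occurrence 3 (position 5): no conditioning environment matches → elsewhere allophone [l].
Occurrence 4 (position 7): no conditioning environment matches → elsewhere allophone [l].
Occurrence 5 (position 9): no conditioning environment matches → elsewhere allophone [l].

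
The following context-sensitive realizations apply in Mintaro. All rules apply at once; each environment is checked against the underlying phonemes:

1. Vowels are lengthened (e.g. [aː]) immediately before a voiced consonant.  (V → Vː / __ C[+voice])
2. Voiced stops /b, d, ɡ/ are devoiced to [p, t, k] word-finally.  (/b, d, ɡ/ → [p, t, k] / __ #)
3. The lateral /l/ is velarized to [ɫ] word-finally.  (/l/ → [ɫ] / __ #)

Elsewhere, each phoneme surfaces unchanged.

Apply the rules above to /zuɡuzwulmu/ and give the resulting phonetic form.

/z/ stays [z].
Rule 1 applies to /u/ (between /z/ and /ɡ/: before a voiced consonant) → [uː].
/ɡ/ (between /u/ and /u/) is in the target of rule 2 but the environment (word-finally) is not met → [ɡ].
/u/ — between /ɡ/ and /z/, before a voiced consonant — surfaces as [uː] (rule 1).
/z/ (between /u/ and /w/): no rule targets it → [z].
/w/ (between /z/ and /u/): no rule targets it → [w].
/u/ (between /w/ and /l/): before a voiced consonant, so rule 1 applies → [uː].
/l/ — between /u/ and /m/; rule 3 does not apply here → [l].
/m/ — not in any rule's target class → [m].
/u/ (word-final): rule 1 targets it, but not before a voiced consonant → unchanged [u].

[zuːɡuːzwuːlmu]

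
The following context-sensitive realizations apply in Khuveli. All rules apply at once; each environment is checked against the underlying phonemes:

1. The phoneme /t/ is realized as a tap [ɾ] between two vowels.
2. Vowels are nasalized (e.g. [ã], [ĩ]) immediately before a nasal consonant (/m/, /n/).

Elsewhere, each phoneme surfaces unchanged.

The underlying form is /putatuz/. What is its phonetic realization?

/p/ stays [p].
/u/ — between /p/ and /t/; rule 2 does not apply here → [u].
/t/ (between /u/ and /a/): between two vowels, so rule 1 applies → [ɾ].
/a/ — between /t/ and /t/; rule 2 does not apply here → [a].
Rule 1 applies to /t/ (between /a/ and /u/: between two vowels) → [ɾ].
/u/ (between /t/ and /z/) fails the environment for rule 2, so it stays [u].
/z/ (word-final): no rule targets it → [z].

[puɾaɾuz]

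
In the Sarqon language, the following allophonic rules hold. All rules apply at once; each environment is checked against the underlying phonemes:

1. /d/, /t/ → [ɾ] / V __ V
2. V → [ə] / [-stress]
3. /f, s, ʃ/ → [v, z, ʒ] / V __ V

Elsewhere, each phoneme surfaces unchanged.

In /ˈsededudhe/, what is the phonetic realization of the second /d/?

Rule 1 applies to /d/ (between /e/ and /u/: between two vowels) → [ɾ].

[ɾ]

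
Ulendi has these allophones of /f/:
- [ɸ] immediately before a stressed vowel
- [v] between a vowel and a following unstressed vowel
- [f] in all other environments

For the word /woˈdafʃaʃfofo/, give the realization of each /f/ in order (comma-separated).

[f], [f], [v]

Occurrence 1 (position 5): no conditioning environment matches → elsewhere allophone [f].
Occurrence 2 (position 9): no conditioning environment matches → elsewhere allophone [f].
Occurrence 3 (position 11): between a vowel and a following unstressed vowel → [v].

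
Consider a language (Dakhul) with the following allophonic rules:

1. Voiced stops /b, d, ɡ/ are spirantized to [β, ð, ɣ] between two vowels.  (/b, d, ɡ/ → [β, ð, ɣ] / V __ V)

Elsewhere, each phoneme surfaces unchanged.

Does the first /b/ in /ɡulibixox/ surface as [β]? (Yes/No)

Yes

/b/ meets the environment for rule 1 (between two vowels) → [β].
The actual realization is [β], which matches [β].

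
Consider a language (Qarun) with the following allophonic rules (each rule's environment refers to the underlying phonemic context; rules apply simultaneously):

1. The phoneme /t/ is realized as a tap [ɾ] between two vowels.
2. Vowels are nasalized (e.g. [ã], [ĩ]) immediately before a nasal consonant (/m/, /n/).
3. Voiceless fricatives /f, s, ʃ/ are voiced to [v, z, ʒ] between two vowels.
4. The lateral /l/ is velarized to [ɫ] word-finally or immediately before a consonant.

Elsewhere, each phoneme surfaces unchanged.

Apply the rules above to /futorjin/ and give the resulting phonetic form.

[fuɾorjĩn]

/f/ (word-initial): rule 3 targets it, but not between two vowels → unchanged [f].
/u/ (between /f/ and /t/): rule 2 targets it, but not before a nasal consonant → unchanged [u].
Rule 1 applies to /t/ (between /u/ and /o/: between two vowels) → [ɾ].
/o/ (between /t/ and /r/) fails the environment for rule 2, so it stays [o].
/r/ (between /o/ and /j/) is unaffected → [r].
/j/ (between /r/ and /i/) is unaffected → [j].
/i/ (between /j/ and /n/): before a nasal consonant, so rule 2 applies → [ĩ].
/n/ — not in any rule's target class → [n].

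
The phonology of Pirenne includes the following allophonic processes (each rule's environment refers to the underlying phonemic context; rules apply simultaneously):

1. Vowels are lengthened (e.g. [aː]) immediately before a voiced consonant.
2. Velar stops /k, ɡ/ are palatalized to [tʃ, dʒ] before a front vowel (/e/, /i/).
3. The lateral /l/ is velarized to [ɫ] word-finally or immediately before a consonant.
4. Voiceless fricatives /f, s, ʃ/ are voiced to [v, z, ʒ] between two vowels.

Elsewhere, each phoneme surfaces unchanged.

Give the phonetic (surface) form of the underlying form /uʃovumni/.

[uʒoːvuːmni]

/u/ — word-initial; rule 1 does not apply here → [u].
/ʃ/ meets the environment for rule 4 (between two vowels) → [ʒ].
Rule 1 applies to /o/ (between /ʃ/ and /v/: before a voiced consonant) → [oː].
/v/ — not in any rule's target class → [v].
Rule 1 applies to /u/ (between /v/ and /m/: before a voiced consonant) → [uː].
/m/ — not in any rule's target class → [m].
/n/ — not in any rule's target class → [n].
/i/ (word-final): rule 1 targets it, but not before a voiced consonant → unchanged [i].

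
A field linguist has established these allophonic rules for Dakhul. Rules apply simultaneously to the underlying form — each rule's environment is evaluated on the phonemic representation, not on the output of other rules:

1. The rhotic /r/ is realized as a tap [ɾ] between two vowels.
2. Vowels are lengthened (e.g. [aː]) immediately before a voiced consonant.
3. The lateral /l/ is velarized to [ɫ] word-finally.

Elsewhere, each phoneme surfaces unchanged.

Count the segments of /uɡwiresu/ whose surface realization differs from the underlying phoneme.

3

Segments that undergo a rule: /u/ → [uː] (rule 2); /i/ → [iː] (rule 2); /r/ → [ɾ] (rule 1).
All other segments surface unchanged.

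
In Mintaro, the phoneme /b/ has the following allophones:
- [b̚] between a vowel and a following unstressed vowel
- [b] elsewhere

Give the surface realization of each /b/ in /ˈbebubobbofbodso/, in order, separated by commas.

Occurrence 1 (position 1): no conditioning environment matches → elsewhere allophone [b].
Occurrence 2 (position 3): between a vowel and a following unstressed vowel → [b̚].
Occurrence 3 (position 5): between a vowel and a following unstressed vowel → [b̚].
Occurrence 4 (position 7): no conditioning environment matches → elsewhere allophone [b].
Occurrence 5 (position 8): no conditioning environment matches → elsewhere allophone [b].
Occurrence 6 (position 11): no conditioning environment matches → elsewhere allophone [b].

[b], [b̚], [b̚], [b], [b], [b]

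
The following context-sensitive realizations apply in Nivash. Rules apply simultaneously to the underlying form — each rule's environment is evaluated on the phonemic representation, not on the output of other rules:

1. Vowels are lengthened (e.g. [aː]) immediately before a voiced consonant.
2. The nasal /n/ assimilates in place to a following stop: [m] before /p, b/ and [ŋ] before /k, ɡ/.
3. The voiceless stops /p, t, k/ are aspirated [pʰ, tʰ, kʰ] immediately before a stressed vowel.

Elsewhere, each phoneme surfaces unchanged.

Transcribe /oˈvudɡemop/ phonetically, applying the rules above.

[oːˈvuːdɡeːmop]

/o/ — word-initial, before a voiced consonant — surfaces as [oː] (rule 1).
/v/ — not in any rule's target class → [v].
/u/ meets the environment for rule 1 (before a voiced consonant) → [uː].
/d/ (between /u/ and /ɡ/): no rule targets it → [d].
/ɡ/ (between /d/ and /e/) is unaffected → [ɡ].
/e/ (between /ɡ/ and /m/) occurs before a voiced consonant → [eː] by rule 1.
/m/ stays [m].
/o/ (between /m/ and /p/) is in the target of rule 1 but the environment (before a voiced consonant) is not met → [o].
/p/ (word-final) fails the environment for rule 3, so it stays [p].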